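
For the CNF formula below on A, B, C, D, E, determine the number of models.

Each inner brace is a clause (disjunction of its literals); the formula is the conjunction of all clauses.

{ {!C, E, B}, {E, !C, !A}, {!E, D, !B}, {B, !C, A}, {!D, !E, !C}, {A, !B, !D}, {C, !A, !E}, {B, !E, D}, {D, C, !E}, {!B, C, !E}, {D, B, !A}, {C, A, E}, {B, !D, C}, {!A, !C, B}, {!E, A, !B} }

There are 2^5 = 32 truth assignments over (A, B, C, D, E).
Split on D. With D = true, the clauses containing D are satisfied and !D drops from the rest; 1 of the 2^4 = 16 assignments to the other variables satisfy what remains.
With D = false, by the same count on the reduced clause set, 2 assignments work.
(One model: A=F, B=T, C=T, D=F, E=F.)
Total: 1 + 2 = 3.

3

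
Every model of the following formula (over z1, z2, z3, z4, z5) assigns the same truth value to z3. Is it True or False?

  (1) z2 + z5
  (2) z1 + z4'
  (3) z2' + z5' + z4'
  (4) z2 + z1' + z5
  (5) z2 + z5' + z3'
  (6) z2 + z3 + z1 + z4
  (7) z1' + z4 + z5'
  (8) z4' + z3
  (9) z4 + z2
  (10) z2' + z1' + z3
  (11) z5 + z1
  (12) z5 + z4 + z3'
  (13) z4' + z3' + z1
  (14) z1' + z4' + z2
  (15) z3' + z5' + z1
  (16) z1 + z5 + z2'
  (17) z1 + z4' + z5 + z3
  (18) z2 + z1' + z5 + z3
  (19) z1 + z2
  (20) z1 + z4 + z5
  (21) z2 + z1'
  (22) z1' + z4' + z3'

Suppose z3 = 1.
Branch on z2: set z2 = 1.
Branch on z1: set z1 = 1.
From the singleton clause (z4'), z4 = 0.
From the singleton clause (z5'), z5 = 0.
But (z5) is also a unit clause — contradiction.
Backtrack on z1: now try z1 = 0.
From the singleton clause (z4'), z4 = 0.
From the singleton clause (z5), z5 = 1.
But (z5') is also a unit clause — contradiction.
Both values of z1 lead to a conflict.
Backtrack on z2: now try z2 = 0.
From the singleton clause (z5), z5 = 1.
But (z5') is also a unit clause — contradiction.
Both values of z2 lead to a conflict.
So every satisfying assignment has z3 = False.

False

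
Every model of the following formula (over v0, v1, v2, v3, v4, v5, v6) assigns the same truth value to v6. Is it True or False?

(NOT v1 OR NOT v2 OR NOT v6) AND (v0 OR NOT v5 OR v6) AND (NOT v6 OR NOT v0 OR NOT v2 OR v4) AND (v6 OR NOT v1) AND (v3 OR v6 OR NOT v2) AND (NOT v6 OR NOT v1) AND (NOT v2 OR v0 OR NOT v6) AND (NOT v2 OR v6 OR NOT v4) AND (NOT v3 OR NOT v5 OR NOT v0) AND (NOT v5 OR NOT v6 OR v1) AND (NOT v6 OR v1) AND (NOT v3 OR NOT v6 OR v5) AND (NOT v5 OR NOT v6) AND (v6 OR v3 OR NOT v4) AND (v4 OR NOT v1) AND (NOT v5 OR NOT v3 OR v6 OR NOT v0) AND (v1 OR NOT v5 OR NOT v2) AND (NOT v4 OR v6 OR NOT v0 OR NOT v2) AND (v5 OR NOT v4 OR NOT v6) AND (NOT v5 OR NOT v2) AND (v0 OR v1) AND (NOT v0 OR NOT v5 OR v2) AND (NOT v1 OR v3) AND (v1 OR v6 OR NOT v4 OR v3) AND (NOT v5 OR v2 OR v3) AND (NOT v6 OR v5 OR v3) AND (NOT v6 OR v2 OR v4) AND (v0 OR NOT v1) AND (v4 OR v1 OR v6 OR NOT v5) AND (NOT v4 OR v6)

False

Suppose v6 = true.
Unit clause (NOT v1) forces v1 = false.
Now (v1) is unsatisfied and unit — conflict.
So every satisfying assignment has v6 = False.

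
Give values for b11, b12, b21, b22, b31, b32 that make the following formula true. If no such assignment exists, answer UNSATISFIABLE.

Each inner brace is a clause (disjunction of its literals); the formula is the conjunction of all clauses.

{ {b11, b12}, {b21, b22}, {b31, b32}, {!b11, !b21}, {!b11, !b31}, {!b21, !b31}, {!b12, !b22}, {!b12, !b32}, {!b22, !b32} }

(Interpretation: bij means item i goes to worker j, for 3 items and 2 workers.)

Suppose b11 = true.
The clause (!b21) is unit, so b21 = false.
The clause (b22) is unit, so b22 = true.
The clause (!b31) is unit, so b31 = false.
The clause (b32) is unit, so b32 = true.
Now (!b32) is unsatisfied and unit — conflict.
Backtrack on b11: now try b11 = false.
The clause (b12) is unit, so b12 = true.
The clause (!b22) is unit, so b22 = false.
The clause (b21) is unit, so b21 = true.
The clause (!b31) is unit, so b31 = false.
The clause (b32) is unit, so b32 = true.
Now (!b32) is unsatisfied and unit — conflict.
Both values of b11 lead to a conflict.

UNSATISFIABLE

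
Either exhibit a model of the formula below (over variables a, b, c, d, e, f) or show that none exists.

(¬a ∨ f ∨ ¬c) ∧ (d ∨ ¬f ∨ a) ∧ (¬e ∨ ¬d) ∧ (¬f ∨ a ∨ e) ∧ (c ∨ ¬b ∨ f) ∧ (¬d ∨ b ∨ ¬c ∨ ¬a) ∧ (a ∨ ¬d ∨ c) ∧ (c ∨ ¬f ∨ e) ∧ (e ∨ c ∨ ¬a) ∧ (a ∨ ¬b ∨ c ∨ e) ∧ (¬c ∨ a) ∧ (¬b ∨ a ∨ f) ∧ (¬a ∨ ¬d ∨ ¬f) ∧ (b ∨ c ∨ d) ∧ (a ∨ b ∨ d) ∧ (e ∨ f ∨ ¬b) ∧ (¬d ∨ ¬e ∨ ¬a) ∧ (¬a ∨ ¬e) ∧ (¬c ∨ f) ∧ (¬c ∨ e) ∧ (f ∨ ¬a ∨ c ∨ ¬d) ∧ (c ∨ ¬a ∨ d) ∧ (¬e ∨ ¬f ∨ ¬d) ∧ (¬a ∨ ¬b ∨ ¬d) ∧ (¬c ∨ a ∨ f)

Try e = False.
Unit clause (¬c) forces c = False.
Unit clause (¬f) forces f = False.
Unit clause (¬b) forces b = False.
Unit clause (¬a) forces a = False.
Unit clause (¬d) forces d = False.
Now (d) is unsatisfied and unit — conflict.
Backtrack on e: now try e = True.
Unit clause (¬d) forces d = False.
Unit clause (¬a) forces a = False.
Unit clause (¬f) forces f = False.
Unit clause (¬c) forces c = False.
Unit clause (¬b) forces b = False.
Now (b) is unsatisfied and unit — conflict.
Neither e = True nor e = False works.

UNSATISFIABLE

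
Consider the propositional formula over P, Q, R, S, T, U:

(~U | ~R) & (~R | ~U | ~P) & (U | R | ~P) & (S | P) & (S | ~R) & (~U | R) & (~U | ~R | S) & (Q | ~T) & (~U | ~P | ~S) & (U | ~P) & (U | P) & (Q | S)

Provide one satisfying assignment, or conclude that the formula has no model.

UNSATISFIABLE

Case U = 0:
From the singleton clause (~P), P = 0.
Now (P) is unsatisfied and unit — conflict.
So U must be the other value — set U = 1.
From the singleton clause (~R), R = 0.
Now (R) is unsatisfied and unit — conflict.
Either choice for U ends in contradiction.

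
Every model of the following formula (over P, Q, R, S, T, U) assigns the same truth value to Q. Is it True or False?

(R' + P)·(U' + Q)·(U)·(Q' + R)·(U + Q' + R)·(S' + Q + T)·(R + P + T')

True

Suppose Q = 0.
(U') alone gives U = 0.
But (U) is also a unit clause — contradiction.
So every satisfying assignment has Q = True.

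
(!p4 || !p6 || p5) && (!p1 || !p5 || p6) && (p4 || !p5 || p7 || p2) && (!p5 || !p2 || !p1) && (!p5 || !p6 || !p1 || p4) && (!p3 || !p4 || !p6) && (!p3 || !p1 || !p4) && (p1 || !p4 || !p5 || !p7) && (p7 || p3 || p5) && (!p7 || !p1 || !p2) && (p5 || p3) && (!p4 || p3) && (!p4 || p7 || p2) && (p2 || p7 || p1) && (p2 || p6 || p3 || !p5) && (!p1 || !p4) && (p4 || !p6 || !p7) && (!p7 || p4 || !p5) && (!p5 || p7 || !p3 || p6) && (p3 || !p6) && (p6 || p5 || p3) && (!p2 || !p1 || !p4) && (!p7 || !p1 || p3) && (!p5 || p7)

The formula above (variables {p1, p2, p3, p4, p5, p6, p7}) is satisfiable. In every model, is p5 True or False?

Suppose p5 = true.
Unit clause (p7) forces p7 = true.
Unit clause (p4) forces p4 = true.
Unit clause (p1) forces p1 = true.
But (!p1) is also a unit clause — contradiction.
So every satisfying assignment has p5 = False.

False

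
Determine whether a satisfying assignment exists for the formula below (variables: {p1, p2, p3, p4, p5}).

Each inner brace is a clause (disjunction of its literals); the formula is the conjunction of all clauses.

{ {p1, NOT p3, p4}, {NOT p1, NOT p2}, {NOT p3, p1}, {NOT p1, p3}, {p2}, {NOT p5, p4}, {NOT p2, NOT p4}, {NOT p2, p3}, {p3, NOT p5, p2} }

From the singleton clause (p2), p2 = true.
From the singleton clause (NOT p1), p1 = false.
From the singleton clause (NOT p3), p3 = false.
That conflicts with the unit clause (p3).
No assignment satisfies every clause.

No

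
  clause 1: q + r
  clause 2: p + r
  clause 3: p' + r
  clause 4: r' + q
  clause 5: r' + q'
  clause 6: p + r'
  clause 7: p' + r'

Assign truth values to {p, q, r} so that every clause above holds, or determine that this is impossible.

Case q = 1:
The clause (r') is unit, so r = 0.
The clause (p) is unit, so p = 1.
Now (p') is unsatisfied and unit — conflict.
Backtrack on q: now try q = 0.
The clause (r) is unit, so r = 1.
Now (r') is unsatisfied and unit — conflict.
Both values of q lead to a conflict.

UNSATISFIABLE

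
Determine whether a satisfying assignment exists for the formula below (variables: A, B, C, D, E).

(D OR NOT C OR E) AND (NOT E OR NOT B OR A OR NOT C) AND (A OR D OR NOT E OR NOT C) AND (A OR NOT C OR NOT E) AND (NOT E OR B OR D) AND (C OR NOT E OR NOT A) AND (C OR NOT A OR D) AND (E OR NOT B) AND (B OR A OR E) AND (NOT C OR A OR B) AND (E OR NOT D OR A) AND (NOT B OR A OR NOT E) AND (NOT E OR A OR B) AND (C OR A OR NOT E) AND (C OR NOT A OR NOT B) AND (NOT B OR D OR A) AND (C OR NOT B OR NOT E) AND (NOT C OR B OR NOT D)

Yes, satisfiable

Suppose E = false.
From the singleton clause (NOT B), B = false.
From the singleton clause (A), A = true.
Suppose D = true.
From the singleton clause (NOT C), C = false.
All clauses are satisfied.
A satisfying assignment: A: true; B: false; C: false; D: true; E: false.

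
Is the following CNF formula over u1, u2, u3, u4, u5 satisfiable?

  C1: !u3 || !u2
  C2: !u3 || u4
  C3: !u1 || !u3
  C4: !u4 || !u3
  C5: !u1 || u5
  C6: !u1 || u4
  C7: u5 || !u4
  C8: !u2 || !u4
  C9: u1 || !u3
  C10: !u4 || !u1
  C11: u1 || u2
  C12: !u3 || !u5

Case u3 = false:
Case u1 = false:
(u2) alone gives u2 = true.
(!u4) alone gives u4 = false.
All clauses hold; u5 can take either value.
A satisfying assignment: u1=false, u2=true, u3=false, u4=false, u5=false.

Satisfiable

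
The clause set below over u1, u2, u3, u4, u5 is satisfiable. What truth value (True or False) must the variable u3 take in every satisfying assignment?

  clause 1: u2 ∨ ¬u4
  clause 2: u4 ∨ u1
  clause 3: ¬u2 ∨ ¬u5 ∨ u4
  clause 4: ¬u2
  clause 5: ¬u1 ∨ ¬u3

False

Suppose u3 = True.
(¬u2) alone gives u2 = False.
(¬u4) alone gives u4 = False.
(u1) alone gives u1 = True.
Now (¬u1) is unsatisfied and unit — conflict.
So every satisfying assignment has u3 = False.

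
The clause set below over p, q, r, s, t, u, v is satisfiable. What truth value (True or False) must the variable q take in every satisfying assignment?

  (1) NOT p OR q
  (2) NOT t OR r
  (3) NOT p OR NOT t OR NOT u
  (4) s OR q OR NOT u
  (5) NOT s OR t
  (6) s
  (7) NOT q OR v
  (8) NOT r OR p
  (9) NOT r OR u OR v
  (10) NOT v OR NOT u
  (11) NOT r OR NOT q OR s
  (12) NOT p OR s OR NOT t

Suppose q = false.
Unit clause (NOT p) forces p = false.
Unit clause (s) forces s = true.
Unit clause (t) forces t = true.
Unit clause (r) forces r = true.
That conflicts with the unit clause (NOT r).
So every satisfying assignment has q = True.

True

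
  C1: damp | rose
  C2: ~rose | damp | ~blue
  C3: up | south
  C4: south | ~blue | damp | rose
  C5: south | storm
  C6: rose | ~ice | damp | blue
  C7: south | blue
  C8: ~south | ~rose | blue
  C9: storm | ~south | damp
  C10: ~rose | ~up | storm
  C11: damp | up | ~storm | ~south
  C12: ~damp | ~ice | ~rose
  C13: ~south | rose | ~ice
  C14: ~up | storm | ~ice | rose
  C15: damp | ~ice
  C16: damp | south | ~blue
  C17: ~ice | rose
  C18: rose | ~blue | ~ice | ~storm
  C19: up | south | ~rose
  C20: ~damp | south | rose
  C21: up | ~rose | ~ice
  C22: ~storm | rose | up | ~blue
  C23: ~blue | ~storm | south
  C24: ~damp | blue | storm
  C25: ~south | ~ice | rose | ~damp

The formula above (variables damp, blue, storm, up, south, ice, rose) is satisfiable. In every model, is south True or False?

Suppose south = 0.
The clause (up) is unit, so up = 1.
The clause (storm) is unit, so storm = 1.
The clause (blue) is unit, so blue = 1.
That conflicts with the unit clause (~blue).
So every satisfying assignment has south = True.

True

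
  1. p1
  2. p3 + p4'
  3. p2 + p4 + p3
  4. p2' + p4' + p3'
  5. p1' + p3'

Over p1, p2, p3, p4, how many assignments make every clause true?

1

There are 2^4 = 16 truth assignments over (p1, p2, p3, p4).
Split on p3. With p3 = 1, the clauses containing p3 are satisfied and p3' drops from the rest; 0 of the 2^3 = 8 assignments to the other variables satisfy what remains.
With p3 = 0, by the same count on the reduced clause set, 1 assignment works.
Total: 0 + 1 = 1.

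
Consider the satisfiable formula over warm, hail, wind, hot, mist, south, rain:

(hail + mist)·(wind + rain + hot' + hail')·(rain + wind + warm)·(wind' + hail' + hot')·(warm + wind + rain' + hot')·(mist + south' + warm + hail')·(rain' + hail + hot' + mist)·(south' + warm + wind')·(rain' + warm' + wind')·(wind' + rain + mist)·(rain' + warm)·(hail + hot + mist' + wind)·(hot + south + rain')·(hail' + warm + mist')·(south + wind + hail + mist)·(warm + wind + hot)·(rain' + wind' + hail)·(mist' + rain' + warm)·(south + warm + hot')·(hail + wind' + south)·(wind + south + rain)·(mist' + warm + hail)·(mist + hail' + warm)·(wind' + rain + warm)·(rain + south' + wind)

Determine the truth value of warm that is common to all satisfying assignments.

Suppose warm = 0.
Unit clause (rain') forces rain = 0.
Unit clause (wind) forces wind = 1.
Now (wind') is unsatisfied and unit — conflict.
So every satisfying assignment has warm = True.

True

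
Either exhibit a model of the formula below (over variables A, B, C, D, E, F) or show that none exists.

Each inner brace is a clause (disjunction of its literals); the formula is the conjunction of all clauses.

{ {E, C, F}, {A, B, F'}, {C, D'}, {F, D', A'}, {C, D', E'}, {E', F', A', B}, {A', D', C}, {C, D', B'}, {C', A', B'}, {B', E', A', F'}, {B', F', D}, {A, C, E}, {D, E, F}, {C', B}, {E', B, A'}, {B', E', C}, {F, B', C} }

A ↦ 0,  B ↦ 1,  C ↦ 1,  D ↦ 1,  E ↦ 0,  F ↦ 0

Suppose C = 1.
Unit clause (B) forces B = 1.
Unit clause (A') forces A = 0.
Suppose F = 0.
Suppose D = 1.
All clauses hold; E can take either value.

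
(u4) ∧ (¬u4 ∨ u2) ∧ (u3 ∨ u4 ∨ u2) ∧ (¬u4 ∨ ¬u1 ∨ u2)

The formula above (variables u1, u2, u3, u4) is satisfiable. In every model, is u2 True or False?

True

Suppose u2 = False.
Unit clause (u4) forces u4 = True.
That conflicts with the unit clause (¬u4).
So every satisfying assignment has u2 = True.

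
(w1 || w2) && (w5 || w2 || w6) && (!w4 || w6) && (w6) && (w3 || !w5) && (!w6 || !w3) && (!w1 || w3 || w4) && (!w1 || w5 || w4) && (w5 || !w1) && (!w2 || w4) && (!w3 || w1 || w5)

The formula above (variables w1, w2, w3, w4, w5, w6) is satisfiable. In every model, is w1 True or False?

Suppose w1 = true.
The clause (w6) is unit, so w6 = true.
The clause (!w3) is unit, so w3 = false.
The clause (!w5) is unit, so w5 = false.
Now (w5) is unsatisfied and unit — conflict.
So every satisfying assignment has w1 = False.

False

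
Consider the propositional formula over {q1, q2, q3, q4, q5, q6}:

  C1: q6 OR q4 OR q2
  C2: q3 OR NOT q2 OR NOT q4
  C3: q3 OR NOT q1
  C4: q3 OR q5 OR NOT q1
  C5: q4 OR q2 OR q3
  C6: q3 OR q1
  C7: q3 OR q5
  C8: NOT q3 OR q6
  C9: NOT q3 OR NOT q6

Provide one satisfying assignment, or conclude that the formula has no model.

UNSATISFIABLE

Suppose q3 = true.
Unit clause (q6) forces q6 = true.
That conflicts with the unit clause (NOT q6).
So q3 must be the other value — set q3 = false.
Unit clause (NOT q1) forces q1 = false.
That conflicts with the unit clause (q1).
Both values of q3 lead to a conflict.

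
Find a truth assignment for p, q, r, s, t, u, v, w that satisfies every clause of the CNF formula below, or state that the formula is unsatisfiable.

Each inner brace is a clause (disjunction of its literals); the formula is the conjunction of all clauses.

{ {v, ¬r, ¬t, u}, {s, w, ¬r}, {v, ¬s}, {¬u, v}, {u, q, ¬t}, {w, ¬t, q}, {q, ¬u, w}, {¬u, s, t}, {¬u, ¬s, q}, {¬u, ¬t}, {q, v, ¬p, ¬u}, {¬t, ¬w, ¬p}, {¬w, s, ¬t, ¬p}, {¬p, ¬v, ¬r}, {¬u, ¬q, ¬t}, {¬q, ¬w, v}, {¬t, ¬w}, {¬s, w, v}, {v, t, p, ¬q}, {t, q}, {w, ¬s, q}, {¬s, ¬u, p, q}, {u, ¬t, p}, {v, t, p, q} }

p=True,  q=True,  r=False,  s=True,  t=False,  u=False,  v=True,  w=False

Suppose v = True.
Suppose u = False.
Suppose q = True.
Suppose p = True.
From the singleton clause (¬r), r = False.
Suppose t = False.
Every clause is now satisfied; s, w are unconstrained.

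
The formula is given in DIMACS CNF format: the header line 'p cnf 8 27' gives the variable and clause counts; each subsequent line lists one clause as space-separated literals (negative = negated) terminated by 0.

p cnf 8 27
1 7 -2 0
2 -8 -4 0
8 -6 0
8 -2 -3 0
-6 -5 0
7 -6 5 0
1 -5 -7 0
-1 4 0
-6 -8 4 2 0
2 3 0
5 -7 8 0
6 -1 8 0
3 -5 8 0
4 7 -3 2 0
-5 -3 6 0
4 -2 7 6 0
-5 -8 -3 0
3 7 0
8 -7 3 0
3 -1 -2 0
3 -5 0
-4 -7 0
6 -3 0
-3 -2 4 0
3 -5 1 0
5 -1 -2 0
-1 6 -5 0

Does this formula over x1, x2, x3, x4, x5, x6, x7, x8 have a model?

Yes, satisfiable

Case x8 = True:
Case x2 = True:
Case x1 = False:
(x7) alone gives x7 = True.
(¬x5) alone gives x5 = False.
(¬x4) alone gives x4 = False.
(¬x3) alone gives x3 = False.
All clauses hold; x6 can take either value.
A satisfying assignment: x1 ↦ False; x2 ↦ True; x3 ↦ False; x4 ↦ False; x5 ↦ False; x6 ↦ True; x7 ↦ True; x8 ↦ True.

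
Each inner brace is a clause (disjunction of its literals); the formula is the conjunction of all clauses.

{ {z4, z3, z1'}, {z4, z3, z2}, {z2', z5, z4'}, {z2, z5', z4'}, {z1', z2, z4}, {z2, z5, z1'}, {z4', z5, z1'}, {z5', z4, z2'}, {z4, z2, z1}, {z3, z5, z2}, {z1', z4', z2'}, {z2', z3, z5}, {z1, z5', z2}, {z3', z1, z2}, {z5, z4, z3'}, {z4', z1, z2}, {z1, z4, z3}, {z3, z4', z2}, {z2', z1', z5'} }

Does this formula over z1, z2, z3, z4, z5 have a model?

Yes

Try z4 = 1.
Try z2 = 1.
Unit clause (z5) forces z5 = 1.
Unit clause (z1') forces z1 = 0.
Every clause is now satisfied; z3 is unconstrained.
A satisfying assignment: z1: 0,  z2: 1,  z3: 1,  z4: 1,  z5: 1.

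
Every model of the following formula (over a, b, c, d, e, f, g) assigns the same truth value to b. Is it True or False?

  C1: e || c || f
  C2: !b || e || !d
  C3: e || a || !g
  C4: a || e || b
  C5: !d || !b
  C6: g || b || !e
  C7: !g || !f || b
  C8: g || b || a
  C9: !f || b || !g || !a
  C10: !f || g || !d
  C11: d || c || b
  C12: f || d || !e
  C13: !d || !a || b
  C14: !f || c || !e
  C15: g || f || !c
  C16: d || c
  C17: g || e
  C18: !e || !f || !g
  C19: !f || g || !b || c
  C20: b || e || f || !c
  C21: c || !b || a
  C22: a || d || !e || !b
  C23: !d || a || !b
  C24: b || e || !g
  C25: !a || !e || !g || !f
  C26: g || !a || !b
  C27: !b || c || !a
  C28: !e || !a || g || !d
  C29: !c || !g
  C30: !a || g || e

Suppose b = true.
From the singleton clause (!d), d = false.
From the singleton clause (c), c = true.
From the singleton clause (!g), g = false.
From the singleton clause (f), f = true.
From the singleton clause (e), e = true.
From the singleton clause (a), a = true.
Now (!a) is unsatisfied and unit — conflict.
So every satisfying assignment has b = False.

False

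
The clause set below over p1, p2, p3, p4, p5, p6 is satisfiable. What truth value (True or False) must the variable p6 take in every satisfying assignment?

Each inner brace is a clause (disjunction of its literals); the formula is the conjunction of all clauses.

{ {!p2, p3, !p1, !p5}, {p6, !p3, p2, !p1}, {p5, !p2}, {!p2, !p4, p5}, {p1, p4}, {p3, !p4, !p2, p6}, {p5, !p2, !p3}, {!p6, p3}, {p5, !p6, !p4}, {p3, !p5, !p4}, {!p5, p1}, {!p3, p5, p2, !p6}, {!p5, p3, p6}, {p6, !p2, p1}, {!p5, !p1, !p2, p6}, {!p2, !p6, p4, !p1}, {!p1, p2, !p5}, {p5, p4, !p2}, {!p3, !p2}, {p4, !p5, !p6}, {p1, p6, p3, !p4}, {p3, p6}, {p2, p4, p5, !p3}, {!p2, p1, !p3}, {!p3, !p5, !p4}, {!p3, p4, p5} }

False

Suppose p6 = true.
From the singleton clause (p3), p3 = true.
From the singleton clause (!p2), p2 = false.
From the singleton clause (p5), p5 = true.
From the singleton clause (p1), p1 = true.
Now (!p1) is unsatisfied and unit — conflict.
So every satisfying assignment has p6 = False.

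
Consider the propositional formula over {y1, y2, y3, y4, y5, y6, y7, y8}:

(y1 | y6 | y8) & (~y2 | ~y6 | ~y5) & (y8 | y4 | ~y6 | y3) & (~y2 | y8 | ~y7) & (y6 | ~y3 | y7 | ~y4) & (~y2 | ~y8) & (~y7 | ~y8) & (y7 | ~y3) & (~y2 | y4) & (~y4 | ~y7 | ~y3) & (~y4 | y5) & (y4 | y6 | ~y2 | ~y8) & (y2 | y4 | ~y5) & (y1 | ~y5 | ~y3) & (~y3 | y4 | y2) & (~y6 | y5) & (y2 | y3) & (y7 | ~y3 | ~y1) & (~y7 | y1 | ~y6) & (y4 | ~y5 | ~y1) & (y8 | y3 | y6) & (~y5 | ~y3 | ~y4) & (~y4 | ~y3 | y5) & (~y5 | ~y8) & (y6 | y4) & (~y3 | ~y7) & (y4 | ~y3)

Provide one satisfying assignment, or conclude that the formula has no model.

Case y2 = 0:
Unit clause (y3) forces y3 = 1.
Unit clause (y7) forces y7 = 1.
Now (~y7) is unsatisfied and unit — conflict.
Undo y2 and try y2 = 1.
Unit clause (~y8) forces y8 = 0.
Unit clause (~y7) forces y7 = 0.
Unit clause (~y3) forces y3 = 0.
Unit clause (y4) forces y4 = 1.
Unit clause (y5) forces y5 = 1.
Unit clause (~y6) forces y6 = 0.
Now (y6) is unsatisfied and unit — conflict.
Both values of y2 lead to a conflict.

UNSATISFIABLE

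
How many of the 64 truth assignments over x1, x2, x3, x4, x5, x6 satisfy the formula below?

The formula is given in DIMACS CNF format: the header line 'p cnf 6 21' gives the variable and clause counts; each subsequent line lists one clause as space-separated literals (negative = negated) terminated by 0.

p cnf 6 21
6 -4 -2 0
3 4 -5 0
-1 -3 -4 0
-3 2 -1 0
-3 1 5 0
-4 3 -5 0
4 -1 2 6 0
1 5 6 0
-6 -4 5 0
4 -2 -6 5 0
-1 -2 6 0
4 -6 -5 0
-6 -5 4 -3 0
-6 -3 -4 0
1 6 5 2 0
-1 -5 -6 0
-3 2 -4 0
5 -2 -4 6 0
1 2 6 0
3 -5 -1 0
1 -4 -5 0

There are 2^6 = 64 truth assignments over (x1, x2, x3, x4, x5, x6).
Split on x3. With x3 = True, the clauses containing x3 are satisfied and ¬x3 drops from the rest; 1 of the 2^5 = 32 assignments to the other variables satisfy what remains.
With x3 = False, by the same count on the reduced clause set, 3 assignments work.
(One model: x1=F, x2=F, x3=F, x4=F, x5=F, x6=T.)
Total: 1 + 3 = 4.

4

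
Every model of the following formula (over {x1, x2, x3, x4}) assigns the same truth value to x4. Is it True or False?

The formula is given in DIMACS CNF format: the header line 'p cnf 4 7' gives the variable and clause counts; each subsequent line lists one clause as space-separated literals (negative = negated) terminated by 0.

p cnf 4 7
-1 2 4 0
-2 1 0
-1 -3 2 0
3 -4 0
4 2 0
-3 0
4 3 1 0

False

Suppose x4 = True.
(x3) alone gives x3 = True.
Now (¬x3) is unsatisfied and unit — conflict.
So every satisfying assignment has x4 = False.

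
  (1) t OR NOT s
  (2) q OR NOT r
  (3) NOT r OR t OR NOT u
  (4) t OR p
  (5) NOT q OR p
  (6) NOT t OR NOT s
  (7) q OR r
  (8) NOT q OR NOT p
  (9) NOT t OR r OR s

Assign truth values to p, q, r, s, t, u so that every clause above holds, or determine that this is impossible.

Suppose t = true.
From the singleton clause (NOT s), s = false.
From the singleton clause (r), r = true.
From the singleton clause (q), q = true.
From the singleton clause (p), p = true.
That conflicts with the unit clause (NOT p).
So t must be the other value — set t = false.
From the singleton clause (NOT s), s = false.
From the singleton clause (p), p = true.
From the singleton clause (NOT q), q = false.
From the singleton clause (NOT r), r = false.
That conflicts with the unit clause (r).
Both values of t lead to a conflict.

UNSATISFIABLE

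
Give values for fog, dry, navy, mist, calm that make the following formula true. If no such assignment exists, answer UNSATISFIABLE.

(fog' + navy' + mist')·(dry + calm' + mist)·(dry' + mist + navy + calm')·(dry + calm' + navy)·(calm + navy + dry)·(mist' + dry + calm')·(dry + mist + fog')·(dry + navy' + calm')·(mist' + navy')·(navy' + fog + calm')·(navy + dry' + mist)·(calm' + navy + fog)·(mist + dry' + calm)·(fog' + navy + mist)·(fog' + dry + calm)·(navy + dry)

fog: 1, dry: 1, navy: 1, mist: 0, calm: 1

Suppose mist = 0.
Suppose dry = 1.
Unit clause (navy) forces navy = 1.
Unit clause (calm) forces calm = 1.
Unit clause (fog) forces fog = 1.
Every clause now holds.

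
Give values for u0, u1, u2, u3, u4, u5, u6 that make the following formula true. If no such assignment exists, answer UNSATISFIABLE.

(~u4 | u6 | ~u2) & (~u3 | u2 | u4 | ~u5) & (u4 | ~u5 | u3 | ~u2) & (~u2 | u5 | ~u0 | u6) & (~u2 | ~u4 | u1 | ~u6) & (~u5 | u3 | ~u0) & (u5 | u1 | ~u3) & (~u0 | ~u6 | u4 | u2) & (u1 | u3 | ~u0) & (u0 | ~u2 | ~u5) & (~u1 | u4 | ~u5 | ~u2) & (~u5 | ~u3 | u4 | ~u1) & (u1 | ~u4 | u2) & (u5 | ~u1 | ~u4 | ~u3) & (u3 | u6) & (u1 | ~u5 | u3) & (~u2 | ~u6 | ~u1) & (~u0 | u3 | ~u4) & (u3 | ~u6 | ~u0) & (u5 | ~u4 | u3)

u0: 0,  u1: 1,  u2: 0,  u3: 1,  u4: 0,  u5: 0,  u6: 0

Case u3 = 1:
Case u5 = 0:
The clause (u1) is unit, so u1 = 1.
The clause (~u4) is unit, so u4 = 0.
Case u2 = 0:
Case u0 = 0:
Every clause is now satisfied; u6 is unconstrained.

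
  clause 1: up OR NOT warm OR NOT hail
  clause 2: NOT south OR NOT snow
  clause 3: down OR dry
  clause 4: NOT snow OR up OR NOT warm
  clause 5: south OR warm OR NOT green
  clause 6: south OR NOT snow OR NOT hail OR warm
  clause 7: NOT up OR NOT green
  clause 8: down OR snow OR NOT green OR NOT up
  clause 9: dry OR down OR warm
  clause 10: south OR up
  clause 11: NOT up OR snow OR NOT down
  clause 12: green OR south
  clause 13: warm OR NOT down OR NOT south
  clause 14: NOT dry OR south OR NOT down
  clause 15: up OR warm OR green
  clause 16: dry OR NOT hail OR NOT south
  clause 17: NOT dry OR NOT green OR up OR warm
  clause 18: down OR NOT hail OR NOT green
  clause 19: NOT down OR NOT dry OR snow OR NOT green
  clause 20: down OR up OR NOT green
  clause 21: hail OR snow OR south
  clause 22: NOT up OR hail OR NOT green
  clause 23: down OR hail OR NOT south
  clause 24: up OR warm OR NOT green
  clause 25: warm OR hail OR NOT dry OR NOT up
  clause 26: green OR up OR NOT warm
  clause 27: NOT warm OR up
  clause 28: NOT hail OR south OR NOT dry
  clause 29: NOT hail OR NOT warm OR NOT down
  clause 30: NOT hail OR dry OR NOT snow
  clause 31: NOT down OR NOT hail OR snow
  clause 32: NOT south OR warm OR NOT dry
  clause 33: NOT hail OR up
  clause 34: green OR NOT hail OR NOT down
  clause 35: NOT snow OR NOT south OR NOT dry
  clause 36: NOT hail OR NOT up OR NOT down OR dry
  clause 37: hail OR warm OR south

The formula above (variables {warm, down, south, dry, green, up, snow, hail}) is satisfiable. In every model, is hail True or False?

True

Suppose hail = false.
Branch on south: set south = false.
(up) alone gives up = true.
(NOT green) alone gives green = false.
Now (green) is unsatisfied and unit — conflict.
So south must be the other value — set south = true.
(NOT snow) alone gives snow = false.
(down) alone gives down = true.
(NOT up) alone gives up = false.
(warm) alone gives warm = true.
Now (NOT warm) is unsatisfied and unit — conflict.
Neither south = true nor south = false works.
So every satisfying assignment has hail = True.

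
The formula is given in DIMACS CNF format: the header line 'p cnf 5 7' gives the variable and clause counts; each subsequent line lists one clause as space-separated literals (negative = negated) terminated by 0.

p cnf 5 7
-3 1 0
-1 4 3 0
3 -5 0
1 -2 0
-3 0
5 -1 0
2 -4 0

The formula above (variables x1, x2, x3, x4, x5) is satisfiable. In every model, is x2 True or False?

Suppose x2 = True.
Unit clause (x1) forces x1 = True.
Unit clause (¬x3) forces x3 = False.
Unit clause (x4) forces x4 = True.
Unit clause (¬x5) forces x5 = False.
But (x5) is also a unit clause — contradiction.
So every satisfying assignment has x2 = False.

False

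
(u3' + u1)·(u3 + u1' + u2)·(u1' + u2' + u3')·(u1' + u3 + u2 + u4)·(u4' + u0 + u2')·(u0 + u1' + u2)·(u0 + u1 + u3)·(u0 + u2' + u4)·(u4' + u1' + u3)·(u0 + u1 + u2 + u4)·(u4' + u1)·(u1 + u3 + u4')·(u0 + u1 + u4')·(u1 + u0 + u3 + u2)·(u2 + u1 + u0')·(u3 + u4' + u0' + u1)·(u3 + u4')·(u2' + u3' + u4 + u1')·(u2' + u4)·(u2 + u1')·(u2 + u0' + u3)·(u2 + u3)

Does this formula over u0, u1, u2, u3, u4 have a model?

Try u3 = 0.
From the singleton clause (u4'), u4 = 0.
From the singleton clause (u2'), u2 = 0.
But (u2) is also a unit clause — contradiction.
Backtrack on u3: now try u3 = 1.
From the singleton clause (u1), u1 = 1.
From the singleton clause (u2'), u2 = 0.
But (u2) is also a unit clause — contradiction.
Either choice for u3 ends in contradiction.
No assignment satisfies every clause.

No, unsatisfiable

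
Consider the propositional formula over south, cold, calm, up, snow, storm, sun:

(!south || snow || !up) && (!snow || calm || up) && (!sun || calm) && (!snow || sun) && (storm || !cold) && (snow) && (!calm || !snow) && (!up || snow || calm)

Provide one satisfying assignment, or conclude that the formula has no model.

(snow) alone gives snow = true.
(sun) alone gives sun = true.
(calm) alone gives calm = true.
But (!calm) is also a unit clause — contradiction.

UNSATISFIABLE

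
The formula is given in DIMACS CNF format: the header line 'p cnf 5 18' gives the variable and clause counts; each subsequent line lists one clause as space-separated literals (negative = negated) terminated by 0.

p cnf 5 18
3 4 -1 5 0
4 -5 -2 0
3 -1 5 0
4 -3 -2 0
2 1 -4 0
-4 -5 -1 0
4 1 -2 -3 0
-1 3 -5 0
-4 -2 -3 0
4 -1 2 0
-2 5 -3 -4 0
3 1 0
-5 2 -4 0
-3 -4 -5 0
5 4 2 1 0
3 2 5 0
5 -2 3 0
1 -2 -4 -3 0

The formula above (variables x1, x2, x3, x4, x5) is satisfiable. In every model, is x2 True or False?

False

Suppose x2 = True.
Branch on x4: set x4 = True.
(¬x3) alone gives x3 = False.
(x1) alone gives x1 = True.
(x5) alone gives x5 = True.
Now (¬x5) is unsatisfied and unit — conflict.
Undo x4 and try x4 = False.
(¬x5) alone gives x5 = False.
(¬x3) alone gives x3 = False.
Now (x3) is unsatisfied and unit — conflict.
Neither x4 = True nor x4 = False works.
So every satisfying assignment has x2 = False.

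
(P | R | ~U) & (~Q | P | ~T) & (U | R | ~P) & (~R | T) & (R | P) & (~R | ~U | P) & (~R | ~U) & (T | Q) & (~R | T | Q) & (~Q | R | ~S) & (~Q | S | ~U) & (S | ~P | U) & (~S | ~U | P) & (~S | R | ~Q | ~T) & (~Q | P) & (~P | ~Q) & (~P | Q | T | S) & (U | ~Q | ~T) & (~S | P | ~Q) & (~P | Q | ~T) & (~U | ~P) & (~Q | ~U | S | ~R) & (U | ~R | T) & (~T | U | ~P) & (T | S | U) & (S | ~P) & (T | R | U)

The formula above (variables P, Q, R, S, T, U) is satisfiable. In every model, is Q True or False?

False

Suppose Q = 1.
The clause (P) is unit, so P = 1.
Now (~P) is unsatisfied and unit — conflict.
So every satisfying assignment has Q = False.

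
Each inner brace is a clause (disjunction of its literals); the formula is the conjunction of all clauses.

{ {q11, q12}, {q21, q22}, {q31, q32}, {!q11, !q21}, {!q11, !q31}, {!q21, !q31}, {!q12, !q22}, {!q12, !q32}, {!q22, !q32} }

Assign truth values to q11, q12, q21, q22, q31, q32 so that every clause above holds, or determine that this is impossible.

Try q11 = true.
Unit clause (!q21) forces q21 = false.
Unit clause (q22) forces q22 = true.
Unit clause (!q31) forces q31 = false.
Unit clause (q32) forces q32 = true.
But (!q32) is also a unit clause — contradiction.
Backtrack on q11: now try q11 = false.
Unit clause (q12) forces q12 = true.
Unit clause (!q22) forces q22 = false.
Unit clause (q21) forces q21 = true.
Unit clause (!q31) forces q31 = false.
Unit clause (q32) forces q32 = true.
But (!q32) is also a unit clause — contradiction.
Either choice for q11 ends in contradiction.

UNSATISFIABLE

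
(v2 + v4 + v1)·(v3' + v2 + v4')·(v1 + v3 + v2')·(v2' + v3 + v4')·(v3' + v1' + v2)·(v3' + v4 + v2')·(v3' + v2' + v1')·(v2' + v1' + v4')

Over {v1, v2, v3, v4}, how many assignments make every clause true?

There are 2^4 = 16 truth assignments over (v1, v2, v3, v4).
Check each against the 8 clauses (columns in the order v1, v2, v3, v4):
  F F F F  ✗ fails (v2 + v4 + v1)
  F F F T  ✓ satisfies all
  F F T F  ✗ fails (v2 + v4 + v1)
  F F T T  ✗ fails (v3' + v2 + v4')
  F T F F  ✗ fails (v1 + v3 + v2')
  F T F T  ✗ fails (v1 + v3 + v2')
  F T T F  ✗ fails (v3' + v4 + v2')
  F T T T  ✓ satisfies all
  T F F F  ✓ satisfies all
  T F F T  ✓ satisfies all
  T F T F  ✗ fails (v3' + v1' + v2)
  T F T T  ✗ fails (v3' + v2 + v4')
  T T F F  ✓ satisfies all
  T T F T  ✗ fails (v2' + v3 + v4')
  T T T F  ✗ fails (v3' + v4 + v2')
  T T T T  ✗ fails (v3' + v2' + v1')
5 of the 16 rows are models.

5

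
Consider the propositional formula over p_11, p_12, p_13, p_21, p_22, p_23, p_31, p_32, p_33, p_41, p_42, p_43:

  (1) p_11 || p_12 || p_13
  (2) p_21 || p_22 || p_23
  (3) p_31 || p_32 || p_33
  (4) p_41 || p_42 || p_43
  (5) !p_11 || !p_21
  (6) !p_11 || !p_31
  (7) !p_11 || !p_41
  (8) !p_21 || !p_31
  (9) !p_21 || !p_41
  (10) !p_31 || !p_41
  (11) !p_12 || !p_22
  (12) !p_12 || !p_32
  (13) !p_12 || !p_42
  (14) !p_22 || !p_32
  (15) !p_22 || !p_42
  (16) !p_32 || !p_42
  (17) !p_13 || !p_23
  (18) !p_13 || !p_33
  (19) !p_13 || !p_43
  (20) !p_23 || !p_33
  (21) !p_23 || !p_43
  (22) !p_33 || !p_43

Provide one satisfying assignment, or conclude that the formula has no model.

Try p_11 = false.
Try p_12 = true.
The clause (!p_22) is unit, so p_22 = false.
The clause (!p_32) is unit, so p_32 = false.
The clause (!p_42) is unit, so p_42 = false.
Try p_21 = true.
The clause (!p_31) is unit, so p_31 = false.
The clause (p_33) is unit, so p_33 = true.
The clause (!p_41) is unit, so p_41 = false.
The clause (p_43) is unit, so p_43 = true.
That conflicts with the unit clause (!p_43).
So p_21 must be the other value — set p_21 = false.
The clause (p_23) is unit, so p_23 = true.
The clause (!p_13) is unit, so p_13 = false.
The clause (!p_33) is unit, so p_33 = false.
The clause (p_31) is unit, so p_31 = true.
The clause (!p_41) is unit, so p_41 = false.
The clause (p_43) is unit, so p_43 = true.
That conflicts with the unit clause (!p_43).
Both values of p_21 lead to a conflict.
So p_12 must be the other value — set p_12 = false.
The clause (p_13) is unit, so p_13 = true.
The clause (!p_23) is unit, so p_23 = false.
The clause (!p_33) is unit, so p_33 = false.
The clause (!p_43) is unit, so p_43 = false.
Try p_21 = true.
The clause (!p_31) is unit, so p_31 = false.
The clause (p_32) is unit, so p_32 = true.
The clause (!p_41) is unit, so p_41 = false.
The clause (p_42) is unit, so p_42 = true.
That conflicts with the unit clause (!p_42).
So p_21 must be the other value — set p_21 = false.
The clause (p_22) is unit, so p_22 = true.
The clause (!p_32) is unit, so p_32 = false.
The clause (p_31) is unit, so p_31 = true.
The clause (!p_41) is unit, so p_41 = false.
The clause (p_42) is unit, so p_42 = true.
That conflicts with the unit clause (!p_42).
Both values of p_21 lead to a conflict.
Both values of p_12 lead to a conflict.
So p_11 must be the other value — set p_11 = true.
The clause (!p_21) is unit, so p_21 = false.
The clause (!p_31) is unit, so p_31 = false.
The clause (!p_41) is unit, so p_41 = false.
Try p_22 = true.
The clause (!p_12) is unit, so p_12 = false.
The clause (!p_32) is unit, so p_32 = false.
The clause (p_33) is unit, so p_33 = true.
The clause (!p_42) is unit, so p_42 = false.
The clause (p_43) is unit, so p_43 = true.
That conflicts with the unit clause (!p_43).
So p_22 must be the other value — set p_22 = false.
The clause (p_23) is unit, so p_23 = true.
The clause (!p_13) is unit, so p_13 = false.
The clause (!p_33) is unit, so p_33 = false.
The clause (p_32) is unit, so p_32 = true.
The clause (!p_12) is unit, so p_12 = false.
The clause (!p_42) is unit, so p_42 = false.
The clause (p_43) is unit, so p_43 = true.
That conflicts with the unit clause (!p_43).
Both values of p_22 lead to a conflict.
Both values of p_11 lead to a conflict.

UNSATISFIABLE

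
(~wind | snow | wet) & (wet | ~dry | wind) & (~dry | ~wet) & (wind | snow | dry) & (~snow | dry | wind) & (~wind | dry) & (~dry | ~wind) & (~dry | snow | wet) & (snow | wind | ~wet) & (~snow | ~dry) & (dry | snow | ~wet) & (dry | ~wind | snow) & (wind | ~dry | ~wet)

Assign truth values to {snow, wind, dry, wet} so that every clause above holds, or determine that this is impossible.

Try dry = 0.
Unit clause (~wind) forces wind = 0.
Unit clause (snow) forces snow = 1.
Now (~snow) is unsatisfied and unit — conflict.
That branch fails; take dry = 1 instead.
Unit clause (~wet) forces wet = 0.
Unit clause (wind) forces wind = 1.
Now (~wind) is unsatisfied and unit — conflict.
Both values of dry lead to a conflict.

UNSATISFIABLE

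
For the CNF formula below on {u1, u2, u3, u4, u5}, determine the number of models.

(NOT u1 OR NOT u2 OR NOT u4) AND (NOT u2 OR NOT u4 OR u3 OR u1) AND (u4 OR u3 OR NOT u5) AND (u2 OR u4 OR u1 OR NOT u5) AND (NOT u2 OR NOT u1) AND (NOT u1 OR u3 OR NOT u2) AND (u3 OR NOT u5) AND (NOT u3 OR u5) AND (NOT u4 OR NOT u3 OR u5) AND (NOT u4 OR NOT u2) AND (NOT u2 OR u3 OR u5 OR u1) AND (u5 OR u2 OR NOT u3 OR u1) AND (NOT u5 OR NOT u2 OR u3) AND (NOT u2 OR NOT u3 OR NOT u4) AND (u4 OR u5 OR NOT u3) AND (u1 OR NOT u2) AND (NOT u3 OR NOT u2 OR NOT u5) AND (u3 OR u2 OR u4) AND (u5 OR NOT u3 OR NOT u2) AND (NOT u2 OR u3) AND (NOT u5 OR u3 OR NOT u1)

5

There are 2^5 = 32 truth assignments over (u1, u2, u3, u4, u5).
Split on u4. With u4 = true, the clauses containing u4 are satisfied and NOT u4 drops from the rest; 4 of the 2^4 = 16 assignments to the other variables satisfy what remains.
With u4 = false, by the same count on the reduced clause set, 1 assignment works.
(One model: u1=F, u2=F, u3=F, u4=T, u5=F.)
Total: 4 + 1 = 5.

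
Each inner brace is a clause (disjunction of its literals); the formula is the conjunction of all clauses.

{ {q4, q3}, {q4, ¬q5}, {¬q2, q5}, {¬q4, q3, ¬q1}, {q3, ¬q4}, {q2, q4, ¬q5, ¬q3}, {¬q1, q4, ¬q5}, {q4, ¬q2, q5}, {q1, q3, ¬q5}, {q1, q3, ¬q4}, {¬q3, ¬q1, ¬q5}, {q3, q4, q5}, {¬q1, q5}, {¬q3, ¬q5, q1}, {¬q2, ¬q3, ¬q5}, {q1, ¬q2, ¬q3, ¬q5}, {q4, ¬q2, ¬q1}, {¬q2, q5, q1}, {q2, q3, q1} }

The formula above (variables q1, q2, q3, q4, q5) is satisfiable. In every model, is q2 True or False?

False

Suppose q2 = True.
From the singleton clause (q5), q5 = True.
From the singleton clause (q4), q4 = True.
From the singleton clause (q3), q3 = True.
That conflicts with the unit clause (¬q3).
So every satisfying assignment has q2 = False.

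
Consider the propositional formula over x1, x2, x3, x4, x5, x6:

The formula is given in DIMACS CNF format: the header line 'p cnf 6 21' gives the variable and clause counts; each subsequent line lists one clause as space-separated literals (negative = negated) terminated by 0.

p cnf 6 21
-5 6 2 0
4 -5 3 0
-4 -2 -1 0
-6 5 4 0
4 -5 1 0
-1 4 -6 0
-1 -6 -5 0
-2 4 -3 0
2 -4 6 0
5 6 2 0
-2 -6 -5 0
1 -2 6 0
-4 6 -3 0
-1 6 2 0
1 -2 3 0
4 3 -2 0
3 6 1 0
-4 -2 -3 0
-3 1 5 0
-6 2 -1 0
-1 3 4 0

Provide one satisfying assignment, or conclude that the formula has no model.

Try x5 = True.
Try x6 = True.
The clause (¬x1) is unit, so x1 = False.
The clause (x4) is unit, so x4 = True.
The clause (¬x2) is unit, so x2 = False.
No clause remains; x3 is free.

x1=False,  x2=False,  x3=False,  x4=True,  x5=True,  x6=True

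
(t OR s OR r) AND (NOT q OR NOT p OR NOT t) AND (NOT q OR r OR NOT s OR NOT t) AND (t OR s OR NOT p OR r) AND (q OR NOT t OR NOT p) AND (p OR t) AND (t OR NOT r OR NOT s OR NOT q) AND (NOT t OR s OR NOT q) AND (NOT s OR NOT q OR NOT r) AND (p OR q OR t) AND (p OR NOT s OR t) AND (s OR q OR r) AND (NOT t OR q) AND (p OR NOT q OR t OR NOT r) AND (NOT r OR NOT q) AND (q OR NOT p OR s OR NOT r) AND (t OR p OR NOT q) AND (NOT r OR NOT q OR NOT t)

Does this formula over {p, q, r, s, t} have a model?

Case p = true:
Case q = true:
(NOT t) alone gives t = false.
(NOT r) alone gives r = false.
(s) alone gives s = true.
All clauses are satisfied.
A satisfying assignment: p: true; q: true; r: false; s: true; t: false.

Satisfiable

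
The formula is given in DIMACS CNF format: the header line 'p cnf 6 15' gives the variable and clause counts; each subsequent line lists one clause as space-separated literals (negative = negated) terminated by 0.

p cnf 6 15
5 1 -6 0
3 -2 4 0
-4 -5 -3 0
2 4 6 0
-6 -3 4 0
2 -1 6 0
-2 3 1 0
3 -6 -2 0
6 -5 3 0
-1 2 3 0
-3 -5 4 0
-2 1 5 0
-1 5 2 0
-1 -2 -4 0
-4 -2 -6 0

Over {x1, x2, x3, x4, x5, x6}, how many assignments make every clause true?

There are 2^6 = 64 truth assignments over (x1, x2, x3, x4, x5, x6).
Split on x1. With x1 = True, the clauses containing x1 are satisfied and ¬x1 drops from the rest; 1 of the 2^5 = 32 assignments to the other variables satisfy what remains.
With x1 = False, by the same count on the reduced clause set, 4 assignments work.
(One model: x1=F, x2=F, x3=F, x4=F, x5=T, x6=T.)
Total: 1 + 4 = 5.

5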